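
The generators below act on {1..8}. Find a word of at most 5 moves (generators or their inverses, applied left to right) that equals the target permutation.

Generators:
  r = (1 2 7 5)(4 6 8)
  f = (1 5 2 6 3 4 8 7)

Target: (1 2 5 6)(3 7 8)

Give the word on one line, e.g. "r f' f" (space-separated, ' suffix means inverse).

f' r f

  after f': (1 7 8 4 3 6 2 5)
  after r: (1 5 2)(3 8 6 7 4)
  after f: (1 2 5 6)(3 7 8)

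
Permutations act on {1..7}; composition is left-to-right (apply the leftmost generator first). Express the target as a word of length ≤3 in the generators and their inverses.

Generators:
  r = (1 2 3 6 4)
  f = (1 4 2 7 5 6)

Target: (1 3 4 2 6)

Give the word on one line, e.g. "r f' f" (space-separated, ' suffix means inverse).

  after r': (1 4 6 3 2)
  after r': (1 6 2 4 3)
  after r': (1 3 4 2 6)

r' r' r'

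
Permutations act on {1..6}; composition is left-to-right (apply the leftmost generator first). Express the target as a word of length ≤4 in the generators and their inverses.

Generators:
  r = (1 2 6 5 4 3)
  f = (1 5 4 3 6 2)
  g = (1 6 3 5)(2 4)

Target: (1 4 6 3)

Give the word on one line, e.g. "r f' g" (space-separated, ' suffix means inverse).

r' f g f'

  after r': (1 3 4 5 6 2)
  after f: (1 6)(2 5)
  after g: (1 3 5 4 2)
  after f': (1 4 6 3)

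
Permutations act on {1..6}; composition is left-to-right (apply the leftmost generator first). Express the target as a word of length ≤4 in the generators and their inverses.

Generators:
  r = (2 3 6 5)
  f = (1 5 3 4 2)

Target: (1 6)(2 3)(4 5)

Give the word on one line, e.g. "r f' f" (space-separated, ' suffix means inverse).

r r f r'

  after r: (2 3 6 5)
  after r: (2 6)(3 5)
  after f: (1 5 4 2 6)
  after r': (1 6)(2 3)(4 5)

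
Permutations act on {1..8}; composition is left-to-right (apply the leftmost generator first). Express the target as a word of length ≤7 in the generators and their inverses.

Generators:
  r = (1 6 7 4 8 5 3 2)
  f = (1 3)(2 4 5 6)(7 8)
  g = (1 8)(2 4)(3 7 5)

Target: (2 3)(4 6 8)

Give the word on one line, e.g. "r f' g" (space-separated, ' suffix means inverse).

  after f': (1 3)(2 6 5 4)(7 8)
  after g: (1 7)(2 6 3 8 5)
  after r: (1 4 8 3 5)(2 7 6)
  after g: (1 2 5 8 7 6 4)
  after r: (2 3)(4 6 8)

f' g r g r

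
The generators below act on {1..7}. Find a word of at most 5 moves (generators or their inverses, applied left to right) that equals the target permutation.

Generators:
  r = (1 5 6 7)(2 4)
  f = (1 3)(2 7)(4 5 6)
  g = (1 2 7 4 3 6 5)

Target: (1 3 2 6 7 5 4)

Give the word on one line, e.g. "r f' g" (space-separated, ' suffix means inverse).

g' g' g'

  after g': (1 5 6 3 4 7 2)
  after g': (1 6 4 2 5 3 7)
  after g': (1 3 2 6 7 5 4)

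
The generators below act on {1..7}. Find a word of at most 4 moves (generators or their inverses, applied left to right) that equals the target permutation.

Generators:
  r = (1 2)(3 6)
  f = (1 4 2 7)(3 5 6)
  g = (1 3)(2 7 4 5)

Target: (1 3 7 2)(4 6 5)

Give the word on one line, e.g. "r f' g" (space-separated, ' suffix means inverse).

  after g: (1 3)(2 7 4 5)
  after f': (1 6 5 4 3 7)
  after r: (1 3 7 2)(4 6 5)

g f' r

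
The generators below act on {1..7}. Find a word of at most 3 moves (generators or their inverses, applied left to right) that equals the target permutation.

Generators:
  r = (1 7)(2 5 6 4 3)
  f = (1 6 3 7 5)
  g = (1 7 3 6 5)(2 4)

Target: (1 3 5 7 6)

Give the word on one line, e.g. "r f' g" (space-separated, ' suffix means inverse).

g g

  after g: (1 7 3 6 5)(2 4)
  after g: (1 3 5 7 6)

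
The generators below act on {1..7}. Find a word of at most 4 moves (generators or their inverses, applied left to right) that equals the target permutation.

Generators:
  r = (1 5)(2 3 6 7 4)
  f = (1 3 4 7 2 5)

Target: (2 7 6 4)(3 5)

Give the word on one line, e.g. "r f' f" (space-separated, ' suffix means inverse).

  after r': (1 5)(2 4 7 6 3)
  after f: (2 7 6 4)(3 5)

r' f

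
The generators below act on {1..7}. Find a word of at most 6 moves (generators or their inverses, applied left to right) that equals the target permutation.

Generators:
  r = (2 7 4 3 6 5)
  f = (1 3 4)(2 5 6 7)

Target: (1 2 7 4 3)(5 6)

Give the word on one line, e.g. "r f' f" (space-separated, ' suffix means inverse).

  after r': (2 5 6 3 4 7)
  after f: (1 3)(2 6 4)(5 7)
  after r: (1 6 3)(2 5 4 7)
  after r: (1 5 3)
  after r: (1 2 7 4 3)(5 6)

r' f r r r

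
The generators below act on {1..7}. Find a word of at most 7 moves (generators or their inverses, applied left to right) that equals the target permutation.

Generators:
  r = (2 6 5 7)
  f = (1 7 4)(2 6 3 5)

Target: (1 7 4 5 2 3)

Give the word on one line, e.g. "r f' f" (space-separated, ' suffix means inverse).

  after f': (1 4 7)(2 5 3 6)
  after r: (1 4 2 7)(3 5)
  after r: (1 4 6 5 3 7)
  after f: (2 6)(3 4)
  after f: (1 7 4 5 2 3)

f' r r f f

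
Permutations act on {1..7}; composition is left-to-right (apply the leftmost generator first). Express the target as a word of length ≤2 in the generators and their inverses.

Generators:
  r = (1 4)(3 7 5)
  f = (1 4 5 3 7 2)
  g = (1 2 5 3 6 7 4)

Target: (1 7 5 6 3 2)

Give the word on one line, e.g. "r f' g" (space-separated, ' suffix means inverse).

r' g'

  after r': (1 4)(3 5 7)
  after g': (1 7 5 6 3 2)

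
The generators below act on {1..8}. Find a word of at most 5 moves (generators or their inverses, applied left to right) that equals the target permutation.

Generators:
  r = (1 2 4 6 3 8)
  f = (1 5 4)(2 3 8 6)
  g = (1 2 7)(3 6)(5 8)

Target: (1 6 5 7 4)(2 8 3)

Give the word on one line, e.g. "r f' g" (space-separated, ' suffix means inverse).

f' g' r

  after f': (1 4 5)(2 6 8 3)
  after g': (1 4 8 6 5 7 2 3)
  after r: (1 6 5 7 4)(2 8 3)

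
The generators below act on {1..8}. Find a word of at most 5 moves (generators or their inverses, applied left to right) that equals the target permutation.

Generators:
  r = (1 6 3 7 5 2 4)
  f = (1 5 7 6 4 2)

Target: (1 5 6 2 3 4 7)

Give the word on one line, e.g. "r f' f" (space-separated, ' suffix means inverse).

  after r': (1 4 2 5 7 3 6)
  after r': (1 2 7 6 4 5 3)
  after r': (1 5 6 2 3 4 7)

r' r' r'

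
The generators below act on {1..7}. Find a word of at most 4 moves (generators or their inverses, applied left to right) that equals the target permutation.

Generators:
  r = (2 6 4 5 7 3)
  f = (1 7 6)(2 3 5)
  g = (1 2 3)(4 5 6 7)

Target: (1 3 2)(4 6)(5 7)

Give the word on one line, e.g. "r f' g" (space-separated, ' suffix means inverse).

  after g: (1 2 3)(4 5 6 7)
  after g: (1 3 2)(4 6)(5 7)

g g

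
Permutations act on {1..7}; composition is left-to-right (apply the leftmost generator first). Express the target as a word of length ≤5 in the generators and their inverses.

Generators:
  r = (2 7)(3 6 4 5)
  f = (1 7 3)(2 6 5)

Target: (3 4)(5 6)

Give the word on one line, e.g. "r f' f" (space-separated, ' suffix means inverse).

r' f f f r'

  after r': (2 7)(3 5 4 6)
  after f: (1 7 6)(2 3)(4 5)
  after f: (1 3 6 7 5 4 2)
  after f: (2 7)(3 5 4 6)
  after r': (3 4)(5 6)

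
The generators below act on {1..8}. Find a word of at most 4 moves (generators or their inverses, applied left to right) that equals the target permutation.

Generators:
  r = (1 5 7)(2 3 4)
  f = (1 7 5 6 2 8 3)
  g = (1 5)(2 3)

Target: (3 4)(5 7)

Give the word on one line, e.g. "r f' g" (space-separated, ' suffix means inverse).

  after g: (1 5)(2 3)
  after r': (3 4)(5 7)
  after g': (1 5 7)(2 3 4)
  after g': (3 4)(5 7)

g r' g' g'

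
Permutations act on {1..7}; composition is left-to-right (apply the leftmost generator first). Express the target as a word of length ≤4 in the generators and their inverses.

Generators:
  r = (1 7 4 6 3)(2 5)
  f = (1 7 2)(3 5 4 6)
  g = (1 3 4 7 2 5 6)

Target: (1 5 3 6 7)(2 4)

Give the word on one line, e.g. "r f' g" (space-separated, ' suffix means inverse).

  after g: (1 3 4 7 2 5 6)
  after f: (1 5 3 6 7)(2 4)

g f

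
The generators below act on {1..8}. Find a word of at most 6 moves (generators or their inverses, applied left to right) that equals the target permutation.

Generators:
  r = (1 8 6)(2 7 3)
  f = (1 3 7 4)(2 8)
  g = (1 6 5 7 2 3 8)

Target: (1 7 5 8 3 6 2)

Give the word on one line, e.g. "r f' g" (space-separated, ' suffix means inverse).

r g' g' g'

  after r: (1 8 6)(2 7 3)
  after g': (1 3 7 2 5 6 8)
  after g': (1 2 6 3 5)
  after g': (1 7 5 8 3 6 2)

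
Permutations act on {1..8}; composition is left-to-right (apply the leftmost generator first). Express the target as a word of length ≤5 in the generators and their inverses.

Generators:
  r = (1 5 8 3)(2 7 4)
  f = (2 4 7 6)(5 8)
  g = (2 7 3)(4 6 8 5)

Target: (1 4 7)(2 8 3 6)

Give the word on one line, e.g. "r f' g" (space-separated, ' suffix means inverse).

  after r': (1 3 8 5)(2 4 7)
  after g': (1 7 3 6 4 2 5)
  after r: (1 4 7)(2 8 3 6)

r' g' r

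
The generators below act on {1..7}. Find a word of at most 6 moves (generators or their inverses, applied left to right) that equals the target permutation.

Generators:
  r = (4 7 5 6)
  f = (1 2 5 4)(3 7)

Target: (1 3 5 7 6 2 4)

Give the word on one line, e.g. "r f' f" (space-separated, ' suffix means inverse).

f f r' f' r

  after f: (1 2 5 4)(3 7)
  after f: (1 5)(2 4)
  after r': (1 7 4 2 6 5)
  after f': (1 3 7 5 4)(2 6)
  after r: (1 3 5 7 6 2 4)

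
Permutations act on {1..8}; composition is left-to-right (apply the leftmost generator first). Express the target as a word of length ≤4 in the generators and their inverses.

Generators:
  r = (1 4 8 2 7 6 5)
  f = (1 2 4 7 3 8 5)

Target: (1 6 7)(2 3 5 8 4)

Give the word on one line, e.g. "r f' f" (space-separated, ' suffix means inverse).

r' r' f f

  after r': (1 5 6 7 2 8 4)
  after r': (1 6 2 4 5 7 8)
  after f: (1 6 4)(2 7 5 3 8)
  after f: (1 6 7)(2 3 5 8 4)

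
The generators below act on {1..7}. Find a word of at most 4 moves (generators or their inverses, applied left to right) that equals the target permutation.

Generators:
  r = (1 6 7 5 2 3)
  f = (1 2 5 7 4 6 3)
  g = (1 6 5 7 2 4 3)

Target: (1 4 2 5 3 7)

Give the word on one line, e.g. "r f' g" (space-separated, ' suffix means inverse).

f g r

  after f: (1 2 5 7 4 6 3)
  after g: (1 4 5 2 7 3 6)
  after r: (1 4 2 5 3 7)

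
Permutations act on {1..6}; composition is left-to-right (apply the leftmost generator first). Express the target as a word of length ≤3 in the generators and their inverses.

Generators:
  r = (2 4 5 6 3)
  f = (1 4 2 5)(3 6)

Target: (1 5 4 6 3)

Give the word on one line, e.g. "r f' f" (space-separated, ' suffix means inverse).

f r' f

  after f: (1 4 2 5)(3 6)
  after r': (1 2 4 3 5)
  after f: (1 5 4 6 3)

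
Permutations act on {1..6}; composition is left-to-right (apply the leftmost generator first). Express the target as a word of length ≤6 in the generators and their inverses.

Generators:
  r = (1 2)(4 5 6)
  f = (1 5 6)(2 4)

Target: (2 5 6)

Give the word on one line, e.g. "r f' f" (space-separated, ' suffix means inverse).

  after r': (1 2)(4 6 5)
  after f: (1 4)(2 5)
  after r: (1 5)(2 6 4)
  after f': (2 5 6)

r' f r f'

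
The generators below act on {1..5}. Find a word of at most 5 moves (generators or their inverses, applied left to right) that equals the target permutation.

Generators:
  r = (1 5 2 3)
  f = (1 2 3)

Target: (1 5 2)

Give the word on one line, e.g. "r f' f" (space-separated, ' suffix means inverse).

r r f r' r'

  after r: (1 5 2 3)
  after r: (1 2)(3 5)
  after f: (1 3 5)
  after r': (1 2 5 3)
  after r': (1 5 2)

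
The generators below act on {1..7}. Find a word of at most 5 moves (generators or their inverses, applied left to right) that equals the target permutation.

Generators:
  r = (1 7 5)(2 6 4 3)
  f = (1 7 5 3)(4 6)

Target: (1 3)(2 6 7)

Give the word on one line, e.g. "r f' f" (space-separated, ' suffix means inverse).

  after r: (1 7 5)(2 6 4 3)
  after r: (1 5 7)(2 4)(3 6)
  after f': (1 7 3 4 2 6 5)
  after r: (1 5 7 2 4 6)
  after f: (1 3)(2 6 7)

r r f' r f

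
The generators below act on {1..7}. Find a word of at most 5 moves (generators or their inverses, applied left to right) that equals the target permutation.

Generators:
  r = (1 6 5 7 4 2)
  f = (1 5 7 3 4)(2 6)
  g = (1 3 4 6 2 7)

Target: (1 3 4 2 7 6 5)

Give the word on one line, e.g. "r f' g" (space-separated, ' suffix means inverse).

  after g: (1 3 4 6 2 7)
  after r: (1 3 2 4 5 7 6)
  after f: (1 4 7 2)(3 6 5)
  after g': (1 3 4 2 7 6 5)

g r f g'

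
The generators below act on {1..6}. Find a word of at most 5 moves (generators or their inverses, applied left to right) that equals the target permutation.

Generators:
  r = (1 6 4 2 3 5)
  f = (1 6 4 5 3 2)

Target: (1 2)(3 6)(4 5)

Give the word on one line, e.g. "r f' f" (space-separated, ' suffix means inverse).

r f r' f r

  after r: (1 6 4 2 3 5)
  after f: (1 4)(5 6)
  after r': (1 6 3 2 4 5)
  after f: (1 4 3)(2 5 6)
  after r: (1 2)(3 6)(4 5)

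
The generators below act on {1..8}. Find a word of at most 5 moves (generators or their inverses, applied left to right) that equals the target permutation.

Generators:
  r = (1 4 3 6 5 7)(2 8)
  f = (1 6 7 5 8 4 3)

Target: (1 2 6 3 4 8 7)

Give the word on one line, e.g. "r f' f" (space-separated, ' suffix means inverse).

  after f': (1 3 4 8 5 7 6)
  after r': (1 4 2 8 6 7 3)
  after f': (1 8)(2 5 7 4)
  after r': (1 2 6 3 4 8 7)

f' r' f' r'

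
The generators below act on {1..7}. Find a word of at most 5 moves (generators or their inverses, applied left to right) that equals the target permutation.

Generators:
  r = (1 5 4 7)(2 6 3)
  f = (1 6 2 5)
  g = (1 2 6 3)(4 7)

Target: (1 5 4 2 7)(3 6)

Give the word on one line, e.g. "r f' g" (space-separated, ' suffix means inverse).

r' r' g' g' r'

  after r': (1 7 4 5)(2 3 6)
  after r': (1 4)(2 6 3)(5 7)
  after g': (1 7 5 4 3)
  after g': (1 4 6 2)(5 7)
  after r': (1 5 4 2 7)(3 6)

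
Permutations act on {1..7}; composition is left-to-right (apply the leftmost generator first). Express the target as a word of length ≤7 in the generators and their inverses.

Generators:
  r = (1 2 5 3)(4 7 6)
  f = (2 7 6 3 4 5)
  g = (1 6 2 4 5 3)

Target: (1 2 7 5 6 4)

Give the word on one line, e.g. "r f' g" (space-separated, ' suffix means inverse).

f r' g f' r

  after f: (2 7 6 3 4 5)
  after r': (1 3 6 5)(2 4)
  after g: (2 5 6 3)
  after f': (2 4 3 5 7)
  after r: (1 2 7 5 6 4)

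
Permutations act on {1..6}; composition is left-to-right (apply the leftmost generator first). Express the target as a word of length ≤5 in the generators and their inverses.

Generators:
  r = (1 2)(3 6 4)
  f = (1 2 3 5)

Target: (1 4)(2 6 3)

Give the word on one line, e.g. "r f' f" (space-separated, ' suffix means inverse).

  after f: (1 2 3 5)
  after f: (1 3)(2 5)
  after r: (1 6 4 3 2 5)
  after f': (1 6 4 2 3)
  after r: (1 4)(2 6 3)

f f r f' r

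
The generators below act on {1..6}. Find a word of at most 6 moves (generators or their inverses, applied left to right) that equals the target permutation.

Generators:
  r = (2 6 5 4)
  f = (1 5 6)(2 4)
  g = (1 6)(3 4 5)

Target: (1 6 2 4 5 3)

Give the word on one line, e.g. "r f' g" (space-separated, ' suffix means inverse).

f' g' f' g' g'

  after f': (1 6 5)(2 4)
  after g': (2 3 5 6 4)
  after f': (1 6 2 3)
  after g': (2 5 4 3 6)
  after g': (1 6 2 4 5 3)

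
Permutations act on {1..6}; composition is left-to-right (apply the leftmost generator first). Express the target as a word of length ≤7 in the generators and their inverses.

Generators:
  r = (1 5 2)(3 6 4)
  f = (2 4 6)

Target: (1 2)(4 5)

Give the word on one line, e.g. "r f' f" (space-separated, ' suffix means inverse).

f f r f' r

  after f: (2 4 6)
  after f: (2 6 4)
  after r: (1 5 2 4)(3 6)
  after f': (1 5 6 3 4)
  after r: (1 2)(4 5)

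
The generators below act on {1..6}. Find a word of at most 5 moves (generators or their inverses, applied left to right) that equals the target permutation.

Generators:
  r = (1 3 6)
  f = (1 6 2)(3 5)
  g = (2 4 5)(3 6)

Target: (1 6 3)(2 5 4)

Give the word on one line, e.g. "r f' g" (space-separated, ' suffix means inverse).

  after r: (1 3 6)
  after g: (1 6)(2 4 5)
  after g: (1 3 6)(2 5 4)
  after r: (1 6 3)(2 5 4)

r g g r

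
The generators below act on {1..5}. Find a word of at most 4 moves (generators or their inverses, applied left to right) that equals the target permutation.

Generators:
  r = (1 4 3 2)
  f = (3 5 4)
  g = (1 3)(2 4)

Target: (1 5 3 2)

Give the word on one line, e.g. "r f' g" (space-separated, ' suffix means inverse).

  after r: (1 4 3 2)
  after f': (1 5 3 2)

r f'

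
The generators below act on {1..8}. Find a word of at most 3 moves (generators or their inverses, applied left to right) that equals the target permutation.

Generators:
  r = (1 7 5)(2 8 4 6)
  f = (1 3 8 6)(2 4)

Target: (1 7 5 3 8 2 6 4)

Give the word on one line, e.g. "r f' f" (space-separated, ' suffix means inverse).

r f

  after r: (1 7 5)(2 8 4 6)
  after f: (1 7 5 3 8 2 6 4)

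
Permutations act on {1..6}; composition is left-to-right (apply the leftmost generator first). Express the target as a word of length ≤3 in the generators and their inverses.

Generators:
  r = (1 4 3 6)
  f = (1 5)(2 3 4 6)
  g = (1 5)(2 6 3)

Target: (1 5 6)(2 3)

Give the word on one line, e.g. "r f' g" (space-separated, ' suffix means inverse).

  after f': (1 5)(2 6 4 3)
  after r': (1 5 6)(2 3)

f' r'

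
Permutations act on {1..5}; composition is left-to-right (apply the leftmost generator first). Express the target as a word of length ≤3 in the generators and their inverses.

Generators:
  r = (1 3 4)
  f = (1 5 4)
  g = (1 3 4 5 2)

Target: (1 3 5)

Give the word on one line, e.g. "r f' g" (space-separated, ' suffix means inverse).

r' r' f'

  after r': (1 4 3)
  after r': (1 3 4)
  after f': (1 3 5)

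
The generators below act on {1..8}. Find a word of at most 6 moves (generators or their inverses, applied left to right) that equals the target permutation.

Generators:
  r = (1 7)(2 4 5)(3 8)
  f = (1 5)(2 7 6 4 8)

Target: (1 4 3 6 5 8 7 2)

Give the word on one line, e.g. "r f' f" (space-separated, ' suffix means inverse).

f r f' f'

  after f: (1 5)(2 7 6 4 8)
  after r: (1 2)(3 8 4)(5 7 6)
  after f': (1 8 6)(2 5)(3 4)
  after f': (1 4 3 6 5 8 7 2)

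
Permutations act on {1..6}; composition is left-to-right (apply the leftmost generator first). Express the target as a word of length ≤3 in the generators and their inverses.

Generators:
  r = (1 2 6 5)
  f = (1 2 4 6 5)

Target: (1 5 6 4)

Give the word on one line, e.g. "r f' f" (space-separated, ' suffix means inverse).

  after r: (1 2 6 5)
  after f': (2 4)
  after f': (1 5 6 4)

r f' f'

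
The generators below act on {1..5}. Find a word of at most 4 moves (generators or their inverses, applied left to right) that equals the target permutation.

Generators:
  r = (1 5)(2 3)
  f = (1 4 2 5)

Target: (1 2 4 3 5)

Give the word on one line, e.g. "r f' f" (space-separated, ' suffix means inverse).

r' f r' f'

  after r': (1 5)(2 3)
  after f: (2 3 5 4)
  after r': (1 5 4 3)
  after f': (1 2 4 3 5)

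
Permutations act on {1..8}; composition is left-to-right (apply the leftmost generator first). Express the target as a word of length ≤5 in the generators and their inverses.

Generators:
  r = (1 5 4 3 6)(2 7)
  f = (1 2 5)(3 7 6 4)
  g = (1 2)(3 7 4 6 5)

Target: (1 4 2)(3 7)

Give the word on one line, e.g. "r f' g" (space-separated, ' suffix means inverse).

  after f': (1 5 2)(3 4 6 7)
  after g: (1 3 6 4 5)
  after f': (1 4 2)(3 7)

f' g f'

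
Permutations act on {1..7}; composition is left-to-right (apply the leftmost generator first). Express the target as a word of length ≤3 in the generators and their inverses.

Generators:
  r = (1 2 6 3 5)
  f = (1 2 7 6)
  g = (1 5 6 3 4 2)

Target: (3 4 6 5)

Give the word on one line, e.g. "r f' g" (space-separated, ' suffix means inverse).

g r

  after g: (1 5 6 3 4 2)
  after r: (3 4 6 5)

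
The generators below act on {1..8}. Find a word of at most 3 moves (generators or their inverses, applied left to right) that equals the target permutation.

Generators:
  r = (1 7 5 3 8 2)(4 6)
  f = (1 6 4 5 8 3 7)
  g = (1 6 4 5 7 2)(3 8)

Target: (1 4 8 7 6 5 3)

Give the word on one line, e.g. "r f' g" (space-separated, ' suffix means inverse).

f f

  after f: (1 6 4 5 8 3 7)
  after f: (1 4 8 7 6 5 3)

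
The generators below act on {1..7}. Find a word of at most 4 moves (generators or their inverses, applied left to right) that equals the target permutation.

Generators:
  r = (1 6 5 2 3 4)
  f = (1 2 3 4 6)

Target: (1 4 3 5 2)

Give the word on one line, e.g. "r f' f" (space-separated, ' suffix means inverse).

r' r' f

  after r': (1 4 3 2 5 6)
  after r': (1 3 5)(2 6 4)
  after f: (1 4 3 5 2)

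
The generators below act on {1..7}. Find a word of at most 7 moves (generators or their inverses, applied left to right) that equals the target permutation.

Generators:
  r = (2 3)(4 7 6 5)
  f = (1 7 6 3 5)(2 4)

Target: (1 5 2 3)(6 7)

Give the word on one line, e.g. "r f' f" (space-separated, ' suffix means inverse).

  after r: (2 3)(4 7 6 5)
  after r: (4 6)(5 7)
  after f: (1 7)(2 4 3 5 6)
  after f: (1 6 4 5 3)
  after r: (1 5 2 3)(6 7)

r r f f r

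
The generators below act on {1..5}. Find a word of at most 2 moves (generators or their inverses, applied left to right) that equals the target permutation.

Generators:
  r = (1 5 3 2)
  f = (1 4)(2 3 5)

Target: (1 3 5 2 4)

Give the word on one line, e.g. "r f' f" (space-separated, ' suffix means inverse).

r f'

  after r: (1 5 3 2)
  after f': (1 3 5 2 4)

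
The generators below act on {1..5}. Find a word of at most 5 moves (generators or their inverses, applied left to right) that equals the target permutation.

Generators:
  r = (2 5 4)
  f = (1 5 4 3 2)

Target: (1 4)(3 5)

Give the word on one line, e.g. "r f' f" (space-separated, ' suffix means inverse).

r' r' f r

  after r': (2 4 5)
  after r': (2 5 4)
  after f: (1 5 3 2 4)
  after r: (1 4)(3 5)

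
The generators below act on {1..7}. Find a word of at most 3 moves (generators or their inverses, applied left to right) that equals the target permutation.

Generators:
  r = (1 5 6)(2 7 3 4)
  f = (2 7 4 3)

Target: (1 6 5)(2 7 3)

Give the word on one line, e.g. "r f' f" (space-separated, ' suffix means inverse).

  after r': (1 6 5)(2 4 3 7)
  after f': (1 6 5)(2 7 3)

r' f'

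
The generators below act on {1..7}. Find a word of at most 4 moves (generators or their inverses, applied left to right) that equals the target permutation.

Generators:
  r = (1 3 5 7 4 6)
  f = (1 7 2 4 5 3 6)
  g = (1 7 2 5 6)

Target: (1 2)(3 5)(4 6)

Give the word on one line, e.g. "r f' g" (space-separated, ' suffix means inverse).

r' g' g'

  after r': (1 6 4 7 5 3)
  after g': (1 5 3 6 4)(2 7)
  after g': (1 2)(3 5)(4 6)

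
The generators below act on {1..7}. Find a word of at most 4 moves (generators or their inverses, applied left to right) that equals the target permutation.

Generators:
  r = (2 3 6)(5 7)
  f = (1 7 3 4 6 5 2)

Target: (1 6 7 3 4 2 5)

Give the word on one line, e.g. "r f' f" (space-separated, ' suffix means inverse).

  after r: (2 3 6)(5 7)
  after f': (1 2 7 6 5)(3 4)
  after r': (1 6 7 3 4 2 5)

r f' r'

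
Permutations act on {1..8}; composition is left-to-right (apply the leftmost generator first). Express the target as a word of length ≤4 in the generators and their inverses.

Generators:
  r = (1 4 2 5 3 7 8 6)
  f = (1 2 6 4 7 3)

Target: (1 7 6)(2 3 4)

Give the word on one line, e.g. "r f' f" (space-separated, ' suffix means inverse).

f' f'

  after f': (1 3 7 4 6 2)
  after f': (1 7 6)(2 3 4)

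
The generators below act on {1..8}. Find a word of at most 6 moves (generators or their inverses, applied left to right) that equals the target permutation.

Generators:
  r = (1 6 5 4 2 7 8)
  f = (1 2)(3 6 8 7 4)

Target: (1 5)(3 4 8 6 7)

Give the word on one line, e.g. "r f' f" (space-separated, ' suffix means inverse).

  after r': (1 8 7 2 4 5 6)
  after f: (1 7)(2 3 6)(4 5 8)
  after f: (1 4 5 7 2 6)(3 8)
  after r': (1 5 2)(3 7 4 6 8)
  after f: (1 5)(3 4 8 6 7)

r' f f r' f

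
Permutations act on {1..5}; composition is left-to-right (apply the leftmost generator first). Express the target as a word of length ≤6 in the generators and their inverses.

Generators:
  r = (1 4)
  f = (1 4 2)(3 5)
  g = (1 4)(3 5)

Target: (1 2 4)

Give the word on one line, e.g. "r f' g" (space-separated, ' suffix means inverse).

  after r': (1 4)
  after f': (2 4)(3 5)
  after f': (1 2)
  after r': (1 2 4)

r' f' f' r'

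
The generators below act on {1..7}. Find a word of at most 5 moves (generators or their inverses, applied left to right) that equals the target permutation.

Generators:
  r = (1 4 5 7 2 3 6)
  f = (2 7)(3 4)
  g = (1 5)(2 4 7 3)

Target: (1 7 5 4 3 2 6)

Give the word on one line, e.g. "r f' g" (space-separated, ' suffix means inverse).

g' r f' f'

  after g': (1 5)(2 3 7 4)
  after r: (1 7 5 4 3 2 6)
  after f': (1 2 6)(3 7 5)
  after f': (1 7 5 4 3 2 6)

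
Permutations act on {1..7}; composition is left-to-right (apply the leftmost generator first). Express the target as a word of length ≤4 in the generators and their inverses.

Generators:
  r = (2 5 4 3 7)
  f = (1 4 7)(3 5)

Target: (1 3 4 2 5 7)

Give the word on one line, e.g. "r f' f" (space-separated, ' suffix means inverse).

  after f: (1 4 7)(3 5)
  after r: (1 3 4 2 5 7)

f r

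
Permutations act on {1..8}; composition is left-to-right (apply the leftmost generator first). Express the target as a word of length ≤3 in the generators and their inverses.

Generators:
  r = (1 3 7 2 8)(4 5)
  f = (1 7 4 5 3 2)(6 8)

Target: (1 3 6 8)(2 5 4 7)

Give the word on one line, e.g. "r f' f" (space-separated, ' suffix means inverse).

  after r': (1 8 2 7 3)(4 5)
  after r': (1 2 3 8 7)
  after f': (1 3 6 8)(2 5 4 7)

r' r' f'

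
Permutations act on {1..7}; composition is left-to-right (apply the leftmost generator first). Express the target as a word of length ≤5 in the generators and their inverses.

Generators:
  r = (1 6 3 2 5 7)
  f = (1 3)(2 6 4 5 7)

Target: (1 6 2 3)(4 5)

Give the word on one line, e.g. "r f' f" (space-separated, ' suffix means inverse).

  after r: (1 6 3 2 5 7)
  after f: (1 4 5 2 7 3 6)
  after r: (1 4 7 2)
  after f': (1 6 2 3)(4 5)

r f r f'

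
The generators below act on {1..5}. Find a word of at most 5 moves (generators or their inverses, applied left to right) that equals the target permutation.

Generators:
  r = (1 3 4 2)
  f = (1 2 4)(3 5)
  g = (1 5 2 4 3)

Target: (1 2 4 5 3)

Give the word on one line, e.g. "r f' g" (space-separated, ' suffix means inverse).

  after r: (1 3 4 2)
  after g': (1 4 5)(2 3)
  after r: (1 2 4 5 3)

r g' r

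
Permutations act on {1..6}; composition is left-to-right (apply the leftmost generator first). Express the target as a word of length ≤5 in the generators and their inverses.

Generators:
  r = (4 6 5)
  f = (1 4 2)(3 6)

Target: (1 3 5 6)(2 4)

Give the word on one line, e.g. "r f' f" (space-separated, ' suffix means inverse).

r' f r f

  after r': (4 5 6)
  after f: (1 4 5 3 6 2)
  after r: (1 6 2)(3 5)
  after f: (1 3 5 6)(2 4)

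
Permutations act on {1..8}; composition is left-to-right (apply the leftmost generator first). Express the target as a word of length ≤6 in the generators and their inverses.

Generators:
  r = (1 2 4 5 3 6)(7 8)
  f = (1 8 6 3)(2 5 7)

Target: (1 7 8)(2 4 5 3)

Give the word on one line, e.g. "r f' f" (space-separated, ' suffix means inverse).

  after f': (1 3 6 8)(2 7 5)
  after f': (1 6)(2 5 7)(3 8)
  after f': (1 8 6 3)
  after r: (1 7 8)(2 4 5 3)

f' f' f' r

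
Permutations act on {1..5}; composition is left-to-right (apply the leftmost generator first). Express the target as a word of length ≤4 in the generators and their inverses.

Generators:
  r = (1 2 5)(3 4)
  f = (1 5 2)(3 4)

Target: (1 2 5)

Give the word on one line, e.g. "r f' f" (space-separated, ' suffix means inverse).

f f

  after f: (1 5 2)(3 4)
  after f: (1 2 5)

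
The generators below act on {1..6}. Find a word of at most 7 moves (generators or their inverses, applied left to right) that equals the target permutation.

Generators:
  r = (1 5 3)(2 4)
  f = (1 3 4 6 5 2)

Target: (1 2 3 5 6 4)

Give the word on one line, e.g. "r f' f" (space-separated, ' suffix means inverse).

f' r r r r

  after f': (1 2 5 6 4 3)
  after r: (1 4)(2 3 5 6)
  after r: (1 2)(4 5 6)
  after r: (1 4 3)(2 5 6)
  after r: (1 2 3 5 6 4)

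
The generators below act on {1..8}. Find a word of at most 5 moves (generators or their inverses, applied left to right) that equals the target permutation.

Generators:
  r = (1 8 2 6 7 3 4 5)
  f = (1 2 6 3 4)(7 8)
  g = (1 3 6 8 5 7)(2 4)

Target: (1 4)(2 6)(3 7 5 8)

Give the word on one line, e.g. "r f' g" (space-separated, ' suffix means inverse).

  after g: (1 3 6 8 5 7)(2 4)
  after g: (1 6 5)(3 8 7)
  after r': (1 2 8 6 4 3)
  after g': (1 4)(2 6)(3 7 5 8)

g g r' g'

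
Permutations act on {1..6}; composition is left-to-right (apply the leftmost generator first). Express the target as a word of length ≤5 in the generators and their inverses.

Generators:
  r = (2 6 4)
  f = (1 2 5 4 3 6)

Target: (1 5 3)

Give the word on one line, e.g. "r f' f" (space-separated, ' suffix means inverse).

  after f: (1 2 5 4 3 6)
  after r': (1 4 3 2 5 6)
  after f': (1 5 3)

f r' f'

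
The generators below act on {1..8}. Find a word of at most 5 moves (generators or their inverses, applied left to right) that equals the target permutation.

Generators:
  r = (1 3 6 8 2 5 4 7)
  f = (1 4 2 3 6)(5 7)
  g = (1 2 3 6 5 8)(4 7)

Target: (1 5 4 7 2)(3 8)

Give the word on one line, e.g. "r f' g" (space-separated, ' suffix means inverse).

  after f: (1 4 2 3 6)(5 7)
  after r: (1 7 4 5)(2 6 3 8)
  after f: (1 5 4 7 2)(3 8)

f r f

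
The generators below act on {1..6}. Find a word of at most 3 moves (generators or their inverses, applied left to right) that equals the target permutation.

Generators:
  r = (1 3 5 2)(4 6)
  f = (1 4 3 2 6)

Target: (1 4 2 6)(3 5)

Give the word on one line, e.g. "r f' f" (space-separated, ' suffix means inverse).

  after r: (1 3 5 2)(4 6)
  after f': (1 4 2 6)(3 5)

r f'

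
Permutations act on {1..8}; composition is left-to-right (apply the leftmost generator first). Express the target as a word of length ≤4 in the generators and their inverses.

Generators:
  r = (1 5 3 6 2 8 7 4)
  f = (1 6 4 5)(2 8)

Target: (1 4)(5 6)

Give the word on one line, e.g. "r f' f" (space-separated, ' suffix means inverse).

  after f': (1 5 4 6)(2 8)
  after f': (1 4)(5 6)

f' f'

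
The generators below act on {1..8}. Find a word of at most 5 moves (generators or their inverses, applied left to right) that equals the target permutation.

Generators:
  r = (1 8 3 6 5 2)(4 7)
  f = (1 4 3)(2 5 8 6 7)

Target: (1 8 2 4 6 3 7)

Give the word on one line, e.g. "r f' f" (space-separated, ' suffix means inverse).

  after r': (1 2 5 6 3 8)(4 7)
  after r': (1 5 3)(2 6 8)
  after r': (1 6)(2 3)(4 7)(5 8)
  after f': (1 8 2 4 6 3 7)

r' r' r' f'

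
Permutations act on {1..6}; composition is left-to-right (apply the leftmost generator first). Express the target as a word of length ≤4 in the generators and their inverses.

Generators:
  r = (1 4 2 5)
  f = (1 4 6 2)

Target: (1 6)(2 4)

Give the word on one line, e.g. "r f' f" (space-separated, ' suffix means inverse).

  after f': (1 2 6 4)
  after f': (1 6)(2 4)

f' f'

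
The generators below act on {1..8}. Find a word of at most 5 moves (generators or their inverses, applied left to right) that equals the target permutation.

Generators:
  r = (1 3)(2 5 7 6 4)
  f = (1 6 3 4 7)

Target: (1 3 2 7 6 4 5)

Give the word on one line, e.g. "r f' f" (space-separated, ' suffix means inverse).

r f' f' r

  after r: (1 3)(2 5 7 6 4)
  after f': (1 6 3 7)(2 5 4)
  after f': (2 5 3 4)
  after r: (1 3 2 7 6 4 5)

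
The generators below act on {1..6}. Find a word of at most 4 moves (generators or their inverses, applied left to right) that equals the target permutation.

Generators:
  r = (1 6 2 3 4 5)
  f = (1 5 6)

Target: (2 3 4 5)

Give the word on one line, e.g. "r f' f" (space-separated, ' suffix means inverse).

  after f: (1 5 6)
  after r: (2 3 4 5)

f r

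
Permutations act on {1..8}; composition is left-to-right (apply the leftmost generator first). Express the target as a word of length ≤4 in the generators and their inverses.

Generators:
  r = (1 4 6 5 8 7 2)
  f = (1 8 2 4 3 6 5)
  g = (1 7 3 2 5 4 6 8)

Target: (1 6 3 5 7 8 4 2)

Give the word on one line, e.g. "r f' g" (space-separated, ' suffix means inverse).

r' f' g'

  after r': (1 2 7 8 5 6 4)
  after f': (1 8 6 2 7)(3 4 5)
  after g': (1 6 3 5 7 8 4 2)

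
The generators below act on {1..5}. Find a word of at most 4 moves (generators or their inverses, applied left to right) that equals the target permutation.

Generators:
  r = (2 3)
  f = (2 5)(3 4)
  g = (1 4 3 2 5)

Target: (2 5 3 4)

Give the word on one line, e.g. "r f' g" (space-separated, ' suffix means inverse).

  after f': (2 5)(3 4)
  after r: (2 5 3 4)

f' r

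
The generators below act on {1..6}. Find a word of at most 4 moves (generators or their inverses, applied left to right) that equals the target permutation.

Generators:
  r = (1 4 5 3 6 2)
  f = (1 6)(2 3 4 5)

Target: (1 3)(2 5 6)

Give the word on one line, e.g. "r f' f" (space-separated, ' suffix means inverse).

  after f: (1 6)(2 3 4 5)
  after r': (1 3)(2 5 6)

f r'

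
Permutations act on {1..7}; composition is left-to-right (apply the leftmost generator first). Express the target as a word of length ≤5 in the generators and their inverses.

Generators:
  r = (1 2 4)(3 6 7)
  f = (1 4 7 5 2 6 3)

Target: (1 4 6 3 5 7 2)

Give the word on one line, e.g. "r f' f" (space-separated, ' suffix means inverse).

f' r' f' r f

  after f': (1 3 6 2 5 7 4)
  after r': (1 7 2 5 6)
  after f': (1 4)(2 7 5)(3 6)
  after r: (2 3 7 5 4)
  after f: (1 4 6 3 5 7 2)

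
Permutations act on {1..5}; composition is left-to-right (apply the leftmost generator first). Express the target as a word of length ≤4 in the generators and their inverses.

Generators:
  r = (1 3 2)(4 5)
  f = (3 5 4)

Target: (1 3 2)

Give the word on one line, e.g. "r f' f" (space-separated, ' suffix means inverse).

r' r'

  after r': (1 2 3)(4 5)
  after r': (1 3 2)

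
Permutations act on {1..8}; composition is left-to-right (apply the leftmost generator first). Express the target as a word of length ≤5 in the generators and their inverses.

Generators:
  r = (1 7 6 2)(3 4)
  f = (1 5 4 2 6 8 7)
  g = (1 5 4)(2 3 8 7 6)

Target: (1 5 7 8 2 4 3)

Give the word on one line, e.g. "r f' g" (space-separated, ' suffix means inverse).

r' f' f'

  after r': (1 2 6 7)(3 4)
  after f': (1 4 3 5)(6 8)
  after f': (1 5 7 8 2 4 3)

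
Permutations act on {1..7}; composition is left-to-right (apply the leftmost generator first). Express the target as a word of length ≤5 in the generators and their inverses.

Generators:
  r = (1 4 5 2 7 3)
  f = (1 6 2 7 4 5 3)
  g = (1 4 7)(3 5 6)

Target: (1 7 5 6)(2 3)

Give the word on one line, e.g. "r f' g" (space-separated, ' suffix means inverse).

f' g r g' r

  after f': (1 3 5 4 7 2 6)
  after g: (1 5 7 2 3 6 4)
  after r: (1 2)(3 6 5)
  after g': (1 2 7 4)(3 5 6)
  after r: (1 7 5 6)(2 3)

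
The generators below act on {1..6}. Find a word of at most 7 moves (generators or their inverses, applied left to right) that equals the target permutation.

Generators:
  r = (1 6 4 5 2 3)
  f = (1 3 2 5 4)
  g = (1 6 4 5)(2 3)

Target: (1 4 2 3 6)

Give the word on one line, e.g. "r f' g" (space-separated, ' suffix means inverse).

g' f g' g' f'

  after g': (1 5 4 6)(2 3)
  after f: (1 4 6 3 5)
  after g': (1 6 2 3 4)
  after g': (3 6)(4 5)
  after f': (1 4 2 3 6)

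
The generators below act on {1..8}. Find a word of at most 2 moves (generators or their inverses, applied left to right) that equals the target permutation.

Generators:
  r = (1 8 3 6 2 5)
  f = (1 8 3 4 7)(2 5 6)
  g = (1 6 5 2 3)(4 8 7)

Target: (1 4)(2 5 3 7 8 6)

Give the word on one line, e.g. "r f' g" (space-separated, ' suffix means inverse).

  after f': (1 7 4 3 8)(2 6 5)
  after g: (1 4)(2 5 3 7 8 6)

f' g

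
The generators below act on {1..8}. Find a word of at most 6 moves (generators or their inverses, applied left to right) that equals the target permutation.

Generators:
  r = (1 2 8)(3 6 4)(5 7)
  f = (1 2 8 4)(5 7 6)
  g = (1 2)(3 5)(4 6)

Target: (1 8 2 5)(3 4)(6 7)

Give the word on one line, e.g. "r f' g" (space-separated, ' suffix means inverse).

  after f: (1 2 8 4)(5 7 6)
  after f: (1 8)(2 4)(5 6 7)
  after g': (1 8 2 6 7 3 5 4)
  after f': (1 2 7 3 6 5 8)
  after r: (1 8 2 5)(3 4)(6 7)

f f g' f' r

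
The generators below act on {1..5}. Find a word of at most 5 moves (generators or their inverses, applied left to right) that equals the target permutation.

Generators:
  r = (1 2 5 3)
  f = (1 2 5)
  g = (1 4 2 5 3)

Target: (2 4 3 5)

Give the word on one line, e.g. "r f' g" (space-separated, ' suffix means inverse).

  after f': (1 5 2)
  after f': (1 2 5)
  after g: (1 5 4 2 3)
  after r: (1 3 2)(4 5)
  after g: (2 4 3 5)

f' f' g r g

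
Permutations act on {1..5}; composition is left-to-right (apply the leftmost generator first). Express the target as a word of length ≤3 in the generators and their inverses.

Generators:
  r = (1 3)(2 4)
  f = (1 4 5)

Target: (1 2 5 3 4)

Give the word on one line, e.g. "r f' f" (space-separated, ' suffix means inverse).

  after f: (1 4 5)
  after r': (1 2 4 5 3)
  after f: (1 2 5 3 4)

f r' f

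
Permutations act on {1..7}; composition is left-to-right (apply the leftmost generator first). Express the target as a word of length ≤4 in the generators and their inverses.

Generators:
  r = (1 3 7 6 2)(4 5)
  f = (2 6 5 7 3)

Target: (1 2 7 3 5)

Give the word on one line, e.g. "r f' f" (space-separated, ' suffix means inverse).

  after f: (2 6 5 7 3)
  after r': (1 2 7)(3 6 4 5)
  after r': (1 6 5)(2 3 7)
  after f': (1 2 7 3 5)

f r' r' f'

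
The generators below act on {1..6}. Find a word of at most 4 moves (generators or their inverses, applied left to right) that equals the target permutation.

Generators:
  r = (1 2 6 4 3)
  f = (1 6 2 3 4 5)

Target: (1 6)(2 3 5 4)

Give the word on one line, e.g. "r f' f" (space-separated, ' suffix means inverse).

f f r

  after f: (1 6 2 3 4 5)
  after f: (1 2 4)(3 5 6)
  after r: (1 6)(2 3 5 4)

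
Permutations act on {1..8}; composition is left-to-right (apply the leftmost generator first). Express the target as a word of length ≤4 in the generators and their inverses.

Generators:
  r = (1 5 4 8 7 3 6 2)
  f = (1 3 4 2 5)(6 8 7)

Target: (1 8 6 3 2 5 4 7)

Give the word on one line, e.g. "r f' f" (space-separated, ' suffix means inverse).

  after f: (1 3 4 2 5)(6 8 7)
  after r': (1 7 3 5 2)(4 6)
  after f': (1 8 6 3 2 5 4 7)

f r' f'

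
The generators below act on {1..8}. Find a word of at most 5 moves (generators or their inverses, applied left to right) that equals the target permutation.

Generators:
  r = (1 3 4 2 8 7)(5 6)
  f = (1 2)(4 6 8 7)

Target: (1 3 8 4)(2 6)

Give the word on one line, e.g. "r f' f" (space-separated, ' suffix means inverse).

  after f': (1 2)(4 7 8 6)
  after r': (1 4 8 5 6 3)(2 7)
  after r': (1 3 7 4 2 8 6)
  after f': (1 3 8 4)(2 6)

f' r' r' f'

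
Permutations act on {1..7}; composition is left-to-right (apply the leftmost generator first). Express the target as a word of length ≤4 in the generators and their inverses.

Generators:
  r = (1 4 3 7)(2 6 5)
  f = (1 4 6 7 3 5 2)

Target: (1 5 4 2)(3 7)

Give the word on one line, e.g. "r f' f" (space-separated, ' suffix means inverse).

  after r: (1 4 3 7)(2 6 5)
  after f: (1 6 2 7 4 5)
  after r: (1 5 4 2)(3 7)

r f r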